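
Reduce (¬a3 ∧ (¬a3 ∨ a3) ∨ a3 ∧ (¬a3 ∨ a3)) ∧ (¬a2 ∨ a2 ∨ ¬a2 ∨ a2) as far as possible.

(¬a3 ∧ (¬a3 ∨ a3) ∨ a3 ∧ (¬a3 ∨ a3)) ∧ (¬a2 ∨ a2 ∨ ¬a2 ∨ a2)
= (¬a3 ∨ a3) ∧ (¬a2 ∨ a2 ∨ ¬a2 ∨ a2)   (distribution)
= (¬a3 ∨ a3) ∧ (¬a2 ∨ a2)   (idempotence)
= ¬a2 ∨ a2   (complement / identity)
= True   (complement)

True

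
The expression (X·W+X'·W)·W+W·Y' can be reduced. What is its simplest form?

(X·W+X'·W)·W+W·Y'
= W·W+W·Y'   [distribution]
= W·(W+Y')   [distribution]
= W   [absorption]

W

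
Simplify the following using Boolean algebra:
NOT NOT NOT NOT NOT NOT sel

NOT NOT NOT NOT NOT NOT sel
= NOT NOT NOT NOT sel   [double negation]
= NOT NOT sel   [double negation]
= sel   [double negation]

sel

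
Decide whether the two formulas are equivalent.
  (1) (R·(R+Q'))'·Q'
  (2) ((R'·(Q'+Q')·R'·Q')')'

E1: (R·(R+Q'))'·Q'
    = R'·Q'   — absorption
E2: ((R'·(Q'+Q')·R'·Q')')'
    = ((R'·Q'·R'·Q')')'   — idempotence
    = ((R'·Q')')'   — idempotence
    = R'·Q'   — double negation
Both reduce to R'·Q', so they are equivalent.

Yes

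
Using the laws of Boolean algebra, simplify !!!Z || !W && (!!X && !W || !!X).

!Z || !W && X

!!!Z || !W && (!!X && !W || !!X)
= !!!Z || !W && !!X   [absorption]
= !Z || !W && !!X   [double negation]
= !Z || !W && X   [double negation]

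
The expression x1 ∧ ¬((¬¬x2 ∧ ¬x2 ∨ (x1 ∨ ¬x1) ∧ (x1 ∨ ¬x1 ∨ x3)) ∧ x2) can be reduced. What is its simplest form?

x1 ∧ ¬x2

x1 ∧ ¬((¬¬x2 ∧ ¬x2 ∨ (x1 ∨ ¬x1) ∧ (x1 ∨ ¬x1 ∨ x3)) ∧ x2)
= x1 ∧ ¬((x2 ∧ ¬x2 ∨ (x1 ∨ ¬x1) ∧ (x1 ∨ ¬x1 ∨ x3)) ∧ x2)
= x1 ∧ ¬((x2 ∧ ¬x2 ∨ x1 ∨ ¬x1) ∧ x2)
= x1 ∧ ¬((x1 ∨ ¬x1) ∧ x2)
= x1 ∧ ¬x2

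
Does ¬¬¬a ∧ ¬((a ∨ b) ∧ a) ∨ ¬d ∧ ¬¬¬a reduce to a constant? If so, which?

no

¬¬¬a ∧ ¬((a ∨ b) ∧ a) ∨ ¬d ∧ ¬¬¬a
= (¬((a ∨ b) ∧ a) ∨ ¬d) ∧ ¬¬¬a
= (¬((a ∨ b) ∧ a) ∨ ¬d) ∧ ¬a
= (¬a ∨ ¬d) ∧ ¬a
= ¬a
This depends on a, so it is not a constant.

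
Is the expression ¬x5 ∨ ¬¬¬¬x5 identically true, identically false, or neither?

¬x5 ∨ ¬¬¬¬x5
= ¬x5 ∨ ¬¬x5   (double negation)
= ¬x5 ∨ x5   (double negation)
= True   (complement)

identically true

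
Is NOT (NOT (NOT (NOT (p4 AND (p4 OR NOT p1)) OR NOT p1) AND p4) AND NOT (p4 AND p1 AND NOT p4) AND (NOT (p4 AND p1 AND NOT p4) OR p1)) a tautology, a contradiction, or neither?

NOT (NOT (NOT (NOT (p4 AND (p4 OR NOT p1)) OR NOT p1) AND p4) AND NOT (p4 AND p1 AND NOT p4) AND (NOT (p4 AND p1 AND NOT p4) OR p1))
= NOT (NOT (p4 AND (p4 OR NOT p1) AND p1 AND p4) AND NOT (p4 AND p1 AND NOT p4) AND (NOT (p4 AND p1 AND NOT p4) OR p1))   [De Morgan]
= NOT (NOT (p4 AND (p4 OR NOT p1) AND p1 AND p4) AND NOT (p4 AND p1 AND NOT p4))   [absorption]
= p4 AND (p4 OR NOT p1) AND p1 AND p4 OR p4 AND p1 AND NOT p4   [De Morgan]
= p4 AND p1 AND p4 OR p4 AND p1 AND NOT p4   [absorption]
= p4 AND p1   [distribution]
This depends on p1, p4, so it is not a constant.

neither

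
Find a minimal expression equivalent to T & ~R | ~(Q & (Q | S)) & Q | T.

T

T & ~R | ~(Q & (Q | S)) & Q | T
= T & ~R | ~Q & Q | T
= T & ~R | T
= T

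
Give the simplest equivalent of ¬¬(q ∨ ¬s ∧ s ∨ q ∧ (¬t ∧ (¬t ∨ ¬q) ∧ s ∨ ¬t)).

¬¬(q ∨ ¬s ∧ s ∨ q ∧ (¬t ∧ (¬t ∨ ¬q) ∧ s ∨ ¬t))
= ¬¬(q ∨ q ∧ (¬t ∧ (¬t ∨ ¬q) ∧ s ∨ ¬t))
= ¬¬(q ∨ q ∧ (¬t ∧ s ∨ ¬t))
= ¬¬(q ∨ q ∧ ¬t)
= ¬¬q
= q

q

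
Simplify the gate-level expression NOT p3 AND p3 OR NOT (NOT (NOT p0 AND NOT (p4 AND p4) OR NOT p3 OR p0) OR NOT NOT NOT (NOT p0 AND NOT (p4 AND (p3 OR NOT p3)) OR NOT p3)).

NOT p3 AND p3 OR NOT (NOT (NOT p0 AND NOT (p4 AND p4) OR NOT p3 OR p0) OR NOT NOT NOT (NOT p0 AND NOT (p4 AND (p3 OR NOT p3)) OR NOT p3))
= NOT p3 AND p3 OR NOT (NOT (NOT p0 AND NOT (p4 AND p4) OR NOT p3 OR p0) OR NOT (NOT p0 AND NOT (p4 AND (p3 OR NOT p3)) OR NOT p3))   [double negation]
= NOT (NOT (NOT p0 AND NOT (p4 AND p4) OR NOT p3 OR p0) OR NOT (NOT p0 AND NOT (p4 AND (p3 OR NOT p3)) OR NOT p3))   [complement / identity]
= (NOT p0 AND NOT (p4 AND p4) OR NOT p3 OR p0) AND (NOT p0 AND NOT (p4 AND (p3 OR NOT p3)) OR NOT p3)   [De Morgan]
= (NOT p0 AND NOT (p4 AND p4) OR NOT p3 OR p0) AND (NOT p0 AND NOT p4 OR NOT p3)   [complement / identity]
= (NOT p0 AND NOT p4 OR NOT p3 OR p0) AND (NOT p0 AND NOT p4 OR NOT p3)   [idempotence]
= NOT p0 AND NOT p4 OR NOT p3   [absorption]

NOT p0 AND NOT p4 OR NOT p3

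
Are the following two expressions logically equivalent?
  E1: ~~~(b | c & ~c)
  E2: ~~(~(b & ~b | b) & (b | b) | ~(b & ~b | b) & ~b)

E1: ~~~(b | c & ~c)
    = ~~~b   [complement / identity]
    = ~b   [double negation]
E2: ~~(~(b & ~b | b) & (b | b) | ~(b & ~b | b) & ~b)
    = ~~(~(b & ~b | b) & b | ~(b & ~b | b) & ~b)   [idempotence]
    = ~~~(b & ~b | b)   [distribution]
    = ~(b & ~b | b)   [double negation]
    = ~b   [complement / identity]
Both reduce to ~b, so they are equivalent.

Yes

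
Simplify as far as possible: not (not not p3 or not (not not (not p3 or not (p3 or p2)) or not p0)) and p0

not (not not p3 or not (not not (not p3 or not (p3 or p2)) or not p0)) and p0
= not (not not p3 or not (not (p3 and (p3 or p2)) or not p0)) and p0   — De Morgan
= not (not not p3 or not (not p3 or not p0)) and p0   — absorption
= not p3 and (not p3 or not p0) and p0   — De Morgan
= not p3 and p0   — absorption

not p3 and p0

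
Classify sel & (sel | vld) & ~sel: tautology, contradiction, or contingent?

sel & (sel | vld) & ~sel
= sel & ~sel   (absorption)
= 0   (complement)

contradiction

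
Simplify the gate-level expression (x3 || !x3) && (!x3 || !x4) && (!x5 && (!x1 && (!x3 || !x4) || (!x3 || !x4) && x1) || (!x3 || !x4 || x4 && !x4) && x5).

(x3 || !x3) && (!x3 || !x4) && (!x5 && (!x1 && (!x3 || !x4) || (!x3 || !x4) && x1) || (!x3 || !x4 || x4 && !x4) && x5)
= (x3 || !x3) && (!x3 || !x4) && (!x5 && (!x3 || !x4) || (!x3 || !x4 || x4 && !x4) && x5)   — distribution
= (!x3 || !x4) && (!x5 && (!x3 || !x4) || (!x3 || !x4 || x4 && !x4) && x5)   — complement / identity
= (!x3 || !x4) && (!x5 && (!x3 || !x4) || (!x3 || !x4) && x5)   — complement / identity
= (!x3 || !x4) && (!x3 || !x4)   — distribution
= !x3 || !x4   — idempotence

!x3 || !x4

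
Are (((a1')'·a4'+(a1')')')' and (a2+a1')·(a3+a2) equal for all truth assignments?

E1: (((a1')'·a4'+(a1')')')'
    = (((a1')')')'   — absorption
    = (a1')'   — double negation
    = a1   — double negation
E2: (a2+a1')·(a3+a2)
    = a2+a1'·a3   — distribution
These differ: at a1=0, a2=0, a3=1, a4=1, E1 = 0 but E2 = 1.

No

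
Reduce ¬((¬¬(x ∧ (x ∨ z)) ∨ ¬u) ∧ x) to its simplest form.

¬x

¬((¬¬(x ∧ (x ∨ z)) ∨ ¬u) ∧ x)
= ¬((x ∧ (x ∨ z) ∨ ¬u) ∧ x)   (double negation)
= ¬((x ∨ ¬u) ∧ x)   (absorption)
= ¬x   (absorption)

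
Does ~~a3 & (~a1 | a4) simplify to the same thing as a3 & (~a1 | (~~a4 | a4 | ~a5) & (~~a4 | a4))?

Yes

E1: ~~a3 & (~a1 | a4)
    = a3 & (~a1 | a4)   [double negation]
E2: a3 & (~a1 | (~~a4 | a4 | ~a5) & (~~a4 | a4))
    = a3 & (~a1 | ~~a4 | a4)   [absorption]
    = a3 & (~a1 | a4 | a4)   [double negation]
    = a3 & (~a1 | a4)   [idempotence]
Both reduce to a3 & (~a1 | a4), so they are equivalent.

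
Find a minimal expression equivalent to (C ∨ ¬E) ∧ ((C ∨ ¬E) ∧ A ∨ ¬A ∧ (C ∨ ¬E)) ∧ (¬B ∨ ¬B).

(C ∨ ¬E) ∧ ((C ∨ ¬E) ∧ A ∨ ¬A ∧ (C ∨ ¬E)) ∧ (¬B ∨ ¬B)
= (C ∨ ¬E) ∧ (C ∨ ¬E) ∧ (¬B ∨ ¬B)   [distribution]
= (C ∨ ¬E) ∧ (¬B ∨ ¬B)   [idempotence]
= (C ∨ ¬E) ∧ ¬B   [idempotence]

(C ∨ ¬E) ∧ ¬B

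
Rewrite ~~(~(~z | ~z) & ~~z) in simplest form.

~~(~(~z | ~z) & ~~z)
= ~~(~~z & ~~z)   [idempotence]
= ~~z & ~~z   [double negation]
= ~~z   [idempotence]
= z   [double negation]

z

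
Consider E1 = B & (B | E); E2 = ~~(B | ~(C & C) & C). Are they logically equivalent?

Yes

E1: B & (B | E)
    = B   — absorption
E2: ~~(B | ~(C & C) & C)
    = ~~(B | ~C & C)   — idempotence
    = B | ~C & C   — double negation
    = B   — complement / identity
Both reduce to B, so they are equivalent.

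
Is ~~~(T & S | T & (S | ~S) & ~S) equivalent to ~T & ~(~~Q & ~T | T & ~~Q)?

E1: ~~~(T & S | T & (S | ~S) & ~S)
    = ~(T & S | T & (S | ~S) & ~S)   — double negation
    = ~(T & S | T & ~S)   — complement / identity
    = ~T   — distribution
E2: ~T & ~(~~Q & ~T | T & ~~Q)
    = ~T & ~~~Q   — distribution
    = ~T & ~Q   — double negation
These differ: at Q=1, S=0, T=0, E1 = 1 but E2 = 0.

No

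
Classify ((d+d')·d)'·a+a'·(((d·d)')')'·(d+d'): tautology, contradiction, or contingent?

contingent

((d+d')·d)'·a+a'·(((d·d)')')'·(d+d')
= ((d+d')·d)'·a+a'·((d')')'·(d+d')   — idempotence
= ((d+d')·d)'·a+a'·((d')')'   — complement / identity
= ((d+d')·d)'·a+a'·d'   — double negation
= d'·a+a'·d'   — complement / identity
= d'   — distribution
This depends on d, so it is not a constant.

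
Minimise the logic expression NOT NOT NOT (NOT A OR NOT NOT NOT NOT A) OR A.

NOT NOT NOT (NOT A OR NOT NOT NOT NOT A) OR A
= NOT NOT (A AND NOT NOT NOT A) OR A   — De Morgan
= NOT NOT (A AND NOT A) OR A   — double negation
= A AND NOT A OR A   — double negation
= A   — complement / identity

A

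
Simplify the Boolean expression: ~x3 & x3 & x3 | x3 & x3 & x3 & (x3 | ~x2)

x3

~x3 & x3 & x3 | x3 & x3 & x3 & (x3 | ~x2)
= ~x3 & x3 & x3 | x3 & x3 & x3   — absorption
= x3 & x3   — distribution
= x3   — idempotence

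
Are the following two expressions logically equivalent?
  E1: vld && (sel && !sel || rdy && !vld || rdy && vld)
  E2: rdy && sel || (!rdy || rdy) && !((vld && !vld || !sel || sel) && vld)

No

E1: vld && (sel && !sel || rdy && !vld || rdy && vld)
    = vld && (rdy && !vld || rdy && vld)   — complement / identity
    = vld && rdy   — distribution
E2: rdy && sel || (!rdy || rdy) && !((vld && !vld || !sel || sel) && vld)
    = rdy && sel || (!rdy || rdy) && !((!sel || sel) && vld)   — complement / identity
    = rdy && sel || (!rdy || rdy) && !vld   — complement / identity
    = rdy && sel || !vld   — complement / identity
These differ: at rdy=1, sel=0, vld=0, E1 = 0 but E2 = 1.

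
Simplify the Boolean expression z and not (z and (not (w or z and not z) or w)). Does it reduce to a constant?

False

z and not (z and (not (w or z and not z) or w))
= z and not (z and (not w or w))   — complement / identity
= z and not z   — complement / identity
= False   — complement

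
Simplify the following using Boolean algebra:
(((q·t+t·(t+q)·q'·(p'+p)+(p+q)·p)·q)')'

(((q·t+t·(t+q)·q'·(p'+p)+(p+q)·p)·q)')'
= (((q·t+t·q'·(p'+p)+(p+q)·p)·q)')'
= (((q·t+t·q'·(p'+p)+p)·q)')'
= (((q·t+t·q'+p)·q)')'
= (((t+p)·q)')'
= (t+p)·q

(t+p)·q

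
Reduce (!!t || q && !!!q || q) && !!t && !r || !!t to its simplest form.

(!!t || q && !!!q || q) && !!t && !r || !!t
= (!!t || q && !q || q) && !!t && !r || !!t   (double negation)
= (!!t || q) && !!t && !r || !!t   (complement / identity)
= !!t && !r || !!t   (absorption)
= !!t   (absorption)
= t   (double negation)

t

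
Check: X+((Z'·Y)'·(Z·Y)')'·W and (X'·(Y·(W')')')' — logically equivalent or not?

Yes

E1: X+((Z'·Y)'·(Z·Y)')'·W
    = X+(Z'·Y+Z·Y)·W   (De Morgan)
    = X+Y·W   (distribution)
E2: (X'·(Y·(W')')')'
    = X+Y·(W')'   (De Morgan)
    = X+Y·W   (double negation)
Both reduce to X+Y·W, so they are equivalent.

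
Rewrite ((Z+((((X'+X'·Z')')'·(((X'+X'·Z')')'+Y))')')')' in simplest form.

((Z+((((X'+X'·Z')')'·(((X'+X'·Z')')'+Y))')')')'
= ((Z+((((X'+X'·Z')')')')')')'   — absorption
= Z+((((X'+X'·Z')')')')'   — double negation
= Z+((((X')')')')'   — absorption
= Z+((X')')'   — double negation
= Z+X'   — double negation

Z+X'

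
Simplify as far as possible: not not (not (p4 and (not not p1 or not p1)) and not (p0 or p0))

not not (not (p4 and (not not p1 or not p1)) and not (p0 or p0))
= not not (not (p4 and (p1 or not p1)) and not (p0 or p0))
= not not (not p4 and not (p0 or p0))
= not p4 and not (p0 or p0)
= not p4 and not p0

not p4 and not p0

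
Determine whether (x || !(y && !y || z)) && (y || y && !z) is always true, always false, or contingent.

(x || !(y && !y || z)) && (y || y && !z)
= (x || !(y && !y || z)) && y   [absorption]
= (x || !z) && y   [complement / identity]
This depends on x, y, z, so it is not a constant.

contingent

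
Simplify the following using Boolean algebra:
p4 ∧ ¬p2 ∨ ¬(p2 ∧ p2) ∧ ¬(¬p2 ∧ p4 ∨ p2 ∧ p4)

¬p2

p4 ∧ ¬p2 ∨ ¬(p2 ∧ p2) ∧ ¬(¬p2 ∧ p4 ∨ p2 ∧ p4)
= p4 ∧ ¬p2 ∨ ¬p2 ∧ ¬(¬p2 ∧ p4 ∨ p2 ∧ p4)
= p4 ∧ ¬p2 ∨ ¬p2 ∧ ¬p4
= ¬p2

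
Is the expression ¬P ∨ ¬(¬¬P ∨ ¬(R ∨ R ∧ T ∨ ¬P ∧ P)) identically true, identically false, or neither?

neither

¬P ∨ ¬(¬¬P ∨ ¬(R ∨ R ∧ T ∨ ¬P ∧ P))
= ¬P ∨ ¬(¬¬P ∨ ¬(R ∨ R ∧ T))   — complement / identity
= ¬P ∨ ¬P ∧ (R ∨ R ∧ T)   — De Morgan
= ¬P ∨ ¬P ∧ R   — absorption
= ¬P   — absorption
This depends on P, so it is not a constant.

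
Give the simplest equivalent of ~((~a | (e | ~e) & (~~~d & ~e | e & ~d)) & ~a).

a

~((~a | (e | ~e) & (~~~d & ~e | e & ~d)) & ~a)
= ~((~a | ~~~d & ~e | e & ~d) & ~a)
= ~((~a | ~d & ~e | e & ~d) & ~a)
= ~((~a | ~d) & ~a)
= ~~a
= a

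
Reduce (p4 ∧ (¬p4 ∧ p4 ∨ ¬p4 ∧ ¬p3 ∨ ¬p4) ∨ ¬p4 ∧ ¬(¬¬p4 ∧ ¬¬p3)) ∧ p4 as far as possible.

(p4 ∧ (¬p4 ∧ p4 ∨ ¬p4 ∧ ¬p3 ∨ ¬p4) ∨ ¬p4 ∧ ¬(¬¬p4 ∧ ¬¬p3)) ∧ p4
= (p4 ∧ (¬p4 ∧ ¬p3 ∨ ¬p4) ∨ ¬p4 ∧ ¬(¬¬p4 ∧ ¬¬p3)) ∧ p4
= (p4 ∧ ¬p4 ∨ ¬p4 ∧ ¬(¬¬p4 ∧ ¬¬p3)) ∧ p4
= (p4 ∧ ¬p4 ∨ ¬p4 ∧ (¬p4 ∨ ¬p3)) ∧ p4
= ¬p4 ∧ (¬p4 ∨ ¬p3) ∧ p4
= ¬p4 ∧ p4
= False

False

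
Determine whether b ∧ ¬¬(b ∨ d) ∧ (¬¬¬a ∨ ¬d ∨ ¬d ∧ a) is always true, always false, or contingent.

contingent

b ∧ ¬¬(b ∨ d) ∧ (¬¬¬a ∨ ¬d ∨ ¬d ∧ a)
= b ∧ ¬¬(b ∨ d) ∧ (¬¬¬a ∨ ¬d)   [absorption]
= b ∧ ¬¬(b ∨ d) ∧ (¬a ∨ ¬d)   [double negation]
= b ∧ (b ∨ d) ∧ (¬a ∨ ¬d)   [double negation]
= b ∧ (¬a ∨ ¬d)   [absorption]
This depends on a, b, d, so it is not a constant.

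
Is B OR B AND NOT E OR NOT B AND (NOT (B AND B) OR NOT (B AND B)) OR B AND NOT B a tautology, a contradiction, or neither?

B OR B AND NOT E OR NOT B AND (NOT (B AND B) OR NOT (B AND B)) OR B AND NOT B
= B OR B AND NOT E OR NOT B AND NOT (B AND B) OR B AND NOT B   — idempotence
= B OR NOT B AND NOT (B AND B) OR B AND NOT B   — absorption
= B OR NOT B AND NOT B OR B AND NOT B   — idempotence
= B OR NOT B   — distribution
= TRUE   — complement

tautology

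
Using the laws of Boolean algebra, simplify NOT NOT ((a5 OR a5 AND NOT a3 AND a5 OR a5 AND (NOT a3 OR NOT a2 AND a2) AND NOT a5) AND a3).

a5 AND a3

NOT NOT ((a5 OR a5 AND NOT a3 AND a5 OR a5 AND (NOT a3 OR NOT a2 AND a2) AND NOT a5) AND a3)
= NOT NOT ((a5 OR a5 AND NOT a3 AND a5 OR a5 AND NOT a3 AND NOT a5) AND a3)   [complement / identity]
= NOT NOT ((a5 OR a5 AND NOT a3) AND a3)   [distribution]
= (a5 OR a5 AND NOT a3) AND a3   [double negation]
= a5 AND a3   [absorption]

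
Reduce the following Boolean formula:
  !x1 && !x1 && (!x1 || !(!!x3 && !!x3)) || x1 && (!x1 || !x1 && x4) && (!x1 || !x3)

!x1

!x1 && !x1 && (!x1 || !(!!x3 && !!x3)) || x1 && (!x1 || !x1 && x4) && (!x1 || !x3)
= !x1 && !x1 && (!x1 || !!!x3) || x1 && (!x1 || !x1 && x4) && (!x1 || !x3)   — idempotence
= !x1 && !x1 && (!x1 || !x3) || x1 && (!x1 || !x1 && x4) && (!x1 || !x3)   — double negation
= !x1 && !x1 && (!x1 || !x3) || x1 && !x1 && (!x1 || !x3)   — absorption
= !x1 && (!x1 || !x3)   — distribution
= !x1   — absorption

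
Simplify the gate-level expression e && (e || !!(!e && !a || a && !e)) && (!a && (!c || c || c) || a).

e && (e || !!(!e && !a || a && !e)) && (!a && (!c || c || c) || a)
= e && (e || !!!e) && (!a && (!c || c || c) || a)   (distribution)
= e && (e || !!!e) && (!a && (!c || c) || a)   (idempotence)
= e && (e || !e) && (!a && (!c || c) || a)   (double negation)
= e && (e || !e) && (!a || a)   (complement / identity)
= e && (e || !e)   (complement / identity)
= e   (complement / identity)

e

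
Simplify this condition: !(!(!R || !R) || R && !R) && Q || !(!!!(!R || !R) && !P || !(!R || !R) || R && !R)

!(!(!R || !R) || R && !R) && Q || !(!!!(!R || !R) && !P || !(!R || !R) || R && !R)
= !(!(!R || !R) || R && !R) && Q || !(!(!R || !R) && !P || !(!R || !R) || R && !R)
= !(!(!R || !R) || R && !R) && Q || !(!(!R || !R) || R && !R)
= !(!(!R || !R) || R && !R)
= !(R && R || R && !R)
= !R

!R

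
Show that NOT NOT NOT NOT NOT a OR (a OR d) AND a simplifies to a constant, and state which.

TRUE

NOT NOT NOT NOT NOT a OR (a OR d) AND a
= NOT NOT NOT NOT NOT a OR a
= NOT NOT NOT a OR a
= NOT a OR a
= TRUE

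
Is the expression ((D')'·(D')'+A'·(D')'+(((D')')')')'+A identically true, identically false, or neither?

neither

((D')'·(D')'+A'·(D')'+(((D')')')')'+A
= ((D')'·(D')'+A'·(D')'+(D')')'+A   — double negation
= ((D')'·((D')'+A')+(D')')'+A   — distribution
= ((D')'+(D')')'+A   — absorption
= ((D')')'+A   — idempotence
= D'+A   — double negation
This depends on A, D, so it is not a constant.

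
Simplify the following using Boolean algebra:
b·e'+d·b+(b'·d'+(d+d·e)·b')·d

b·e'+d·b+(b'·d'+(d+d·e)·b')·d
= b·e'+d·b+(b'·d'+d·b')·d   — absorption
= b·e'+d·b+b'·d   — distribution
= b·e'+d   — distribution

b·e'+d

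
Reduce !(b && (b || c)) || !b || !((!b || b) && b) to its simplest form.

!(b && (b || c)) || !b || !((!b || b) && b)
= !(b && (b || c)) || !b || !b   [complement / identity]
= !b || !b || !b   [absorption]
= !b || !b   [idempotence]
= !b   [idempotence]

!b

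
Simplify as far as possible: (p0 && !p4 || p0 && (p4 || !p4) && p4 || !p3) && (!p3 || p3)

(p0 && !p4 || p0 && (p4 || !p4) && p4 || !p3) && (!p3 || p3)
= (p0 && !p4 || p0 && p4 || !p3) && (!p3 || p3)   (complement / identity)
= (p0 || !p3) && (!p3 || p3)   (distribution)
= p0 || !p3   (complement / identity)

p0 || !p3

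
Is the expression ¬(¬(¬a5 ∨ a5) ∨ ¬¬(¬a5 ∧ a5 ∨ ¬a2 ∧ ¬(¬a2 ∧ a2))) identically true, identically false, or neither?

¬(¬(¬a5 ∨ a5) ∨ ¬¬(¬a5 ∧ a5 ∨ ¬a2 ∧ ¬(¬a2 ∧ a2)))
= ¬(¬(¬a5 ∨ a5) ∨ ¬¬(¬a2 ∧ ¬(¬a2 ∧ a2)))   (complement / identity)
= ¬(¬(¬a5 ∨ a5) ∨ ¬(a2 ∨ ¬a2 ∧ a2))   (De Morgan)
= (¬a5 ∨ a5) ∧ (a2 ∨ ¬a2 ∧ a2)   (De Morgan)
= (¬a5 ∨ a5) ∧ a2   (complement / identity)
= a2   (complement / identity)
This depends on a2, so it is not a constant.

neither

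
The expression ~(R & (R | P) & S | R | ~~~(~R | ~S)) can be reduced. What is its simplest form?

~R

~(R & (R | P) & S | R | ~~~(~R | ~S))
= ~(R & (R | P) & S | R | ~(~R | ~S))   [double negation]
= ~(R & (R | P) & S | R | R & S)   [De Morgan]
= ~(R & (R | P) & S | R)   [absorption]
= ~(R & S | R)   [absorption]
= ~R   [absorption]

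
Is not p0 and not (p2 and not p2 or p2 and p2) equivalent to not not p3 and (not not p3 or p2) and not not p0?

No

E1: not p0 and not (p2 and not p2 or p2 and p2)
    = not p0 and not p2   (distribution)
E2: not not p3 and (not not p3 or p2) and not not p0
    = not not p3 and not not p0   (absorption)
    = not not p3 and p0   (double negation)
    = p3 and p0   (double negation)
These differ: at p0=0, p2=0, p3=1, E1 = 1 but E2 = 0.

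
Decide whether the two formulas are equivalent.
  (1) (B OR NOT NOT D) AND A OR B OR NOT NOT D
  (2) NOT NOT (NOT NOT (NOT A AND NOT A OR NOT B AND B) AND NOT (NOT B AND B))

No

E1: (B OR NOT NOT D) AND A OR B OR NOT NOT D
    = B OR NOT NOT D   (absorption)
    = B OR D   (double negation)
E2: NOT NOT (NOT NOT (NOT A AND NOT A OR NOT B AND B) AND NOT (NOT B AND B))
    = NOT NOT (NOT NOT (NOT A AND NOT A) AND NOT (NOT B AND B))   (complement / identity)
    = NOT (NOT (NOT A AND NOT A) OR NOT B AND B)   (De Morgan)
    = NOT (NOT NOT A OR NOT B AND B)   (idempotence)
    = NOT NOT NOT A   (complement / identity)
    = NOT A   (double negation)
These differ: at A=1, B=0, D=1, E1 = 1 but E2 = 0.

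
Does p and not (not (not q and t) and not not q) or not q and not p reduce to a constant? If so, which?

p and not (not (not q and t) and not not q) or not q and not p
= p and (not q and t or not q) or not q and not p   [De Morgan]
= p and not q or not q and not p   [absorption]
= not q   [distribution]
This depends on q, so it is not a constant.

no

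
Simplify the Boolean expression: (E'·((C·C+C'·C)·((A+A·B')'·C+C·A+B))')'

(E'·((C·C+C'·C)·((A+A·B')'·C+C·A+B))')'
= (E'·((C·C+C'·C)·(A'·C+C·A+B))')'   — absorption
= (E'·(C·(A'·C+C·A+B))')'   — distribution
= E+C·(A'·C+C·A+B)   — De Morgan
= E+C·(C+B)   — distribution
= E+C   — absorption

E+C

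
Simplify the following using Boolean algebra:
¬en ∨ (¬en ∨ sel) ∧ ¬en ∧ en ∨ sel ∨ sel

¬en ∨ sel

¬en ∨ (¬en ∨ sel) ∧ ¬en ∧ en ∨ sel ∨ sel
= ¬en ∨ ¬en ∧ en ∨ sel ∨ sel
= ¬en ∨ ¬en ∧ en ∨ sel
= ¬en ∨ sel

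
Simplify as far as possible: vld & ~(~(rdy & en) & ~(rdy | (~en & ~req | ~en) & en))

vld & ~(~(rdy & en) & ~(rdy | (~en & ~req | ~en) & en))
= vld & (rdy & en | rdy | (~en & ~req | ~en) & en)   [De Morgan]
= vld & (rdy & en | rdy | ~en & en)   [absorption]
= vld & (rdy & en | rdy)   [complement / identity]
= vld & rdy   [absorption]

vld & rdy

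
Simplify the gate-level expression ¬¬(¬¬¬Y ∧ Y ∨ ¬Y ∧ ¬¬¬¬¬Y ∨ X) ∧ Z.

¬¬(¬¬¬Y ∧ Y ∨ ¬Y ∧ ¬¬¬¬¬Y ∨ X) ∧ Z
= ¬¬(¬¬¬Y ∧ Y ∨ ¬Y ∧ ¬¬¬Y ∨ X) ∧ Z   (double negation)
= ¬¬(¬¬¬Y ∨ X) ∧ Z   (distribution)
= ¬¬(¬Y ∨ X) ∧ Z   (double negation)
= (¬Y ∨ X) ∧ Z   (double negation)

(¬Y ∨ X) ∧ Z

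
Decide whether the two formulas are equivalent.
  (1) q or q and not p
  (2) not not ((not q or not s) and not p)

No

E1: q or q and not p
    = q   — absorption
E2: not not ((not q or not s) and not p)
    = (not q or not s) and not p   — double negation
These differ: at p=0, q=0, s=0, E1 = 0 but E2 = 1.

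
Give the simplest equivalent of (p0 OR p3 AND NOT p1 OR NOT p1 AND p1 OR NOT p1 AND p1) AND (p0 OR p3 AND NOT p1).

(p0 OR p3 AND NOT p1 OR NOT p1 AND p1 OR NOT p1 AND p1) AND (p0 OR p3 AND NOT p1)
= (p0 OR p3 AND NOT p1 OR NOT p1 AND p1) AND (p0 OR p3 AND NOT p1)
= (p3 AND NOT p1 OR NOT p1 AND p1) AND p3 AND NOT p1 OR p0
= p3 AND NOT p1 AND p3 AND NOT p1 OR p0
= p3 AND NOT p1 OR p0

p3 AND NOT p1 OR p0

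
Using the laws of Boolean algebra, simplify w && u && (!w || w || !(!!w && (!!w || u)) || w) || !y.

w && u || !y

w && u && (!w || w || !(!!w && (!!w || u)) || w) || !y
= w && u && (!w || w || !!!w || w) || !y
= w && u && (!w || w || !w || w) || !y
= w && u && (!w || w) || !y
= w && u || !y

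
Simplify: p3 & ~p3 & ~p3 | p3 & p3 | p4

p3 | p4

p3 & ~p3 & ~p3 | p3 & p3 | p4
= p3 & ~p3 | p3 & p3 | p4
= p3 | p4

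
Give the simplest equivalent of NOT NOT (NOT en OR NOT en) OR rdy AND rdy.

NOT en OR rdy

NOT NOT (NOT en OR NOT en) OR rdy AND rdy
= NOT en OR NOT en OR rdy AND rdy   [double negation]
= NOT en OR rdy AND rdy   [idempotence]
= NOT en OR rdy   [idempotence]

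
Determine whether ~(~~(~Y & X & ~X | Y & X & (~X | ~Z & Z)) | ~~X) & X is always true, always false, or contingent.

~(~~(~Y & X & ~X | Y & X & (~X | ~Z & Z)) | ~~X) & X
= ~(~~(~Y & X & ~X | Y & X & ~X) | ~~X) & X   — complement / identity
= ~(~~(X & ~X) | ~~X) & X   — distribution
= ~(~~(X & ~X) | X) & X   — double negation
= ~(X & ~X | X) & X   — double negation
= ~X & X   — complement / identity
= 0   — complement

always false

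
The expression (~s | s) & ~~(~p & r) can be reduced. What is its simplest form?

~p & r

(~s | s) & ~~(~p & r)
= ~~(~p & r)   [complement / identity]
= ~p & r   [double negation]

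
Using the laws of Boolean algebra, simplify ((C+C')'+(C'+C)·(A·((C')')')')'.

((C+C')'+(C'+C)·(A·((C')')')')'
= ((C+C')'+(A·((C')')')')'   [complement / identity]
= (C+C')·A·((C')')'   [De Morgan]
= A·((C')')'   [complement / identity]
= A·C'   [double negation]

A·C'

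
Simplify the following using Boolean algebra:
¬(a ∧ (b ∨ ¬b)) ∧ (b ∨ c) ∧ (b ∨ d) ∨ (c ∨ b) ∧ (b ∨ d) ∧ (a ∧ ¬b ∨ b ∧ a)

¬(a ∧ (b ∨ ¬b)) ∧ (b ∨ c) ∧ (b ∨ d) ∨ (c ∨ b) ∧ (b ∨ d) ∧ (a ∧ ¬b ∨ b ∧ a)
= ¬(a ∧ (b ∨ ¬b)) ∧ (b ∨ c) ∧ (b ∨ d) ∨ (c ∨ b) ∧ (b ∨ d) ∧ a   — distribution
= ¬a ∧ (b ∨ c) ∧ (b ∨ d) ∨ (c ∨ b) ∧ (b ∨ d) ∧ a   — complement / identity
= ¬a ∧ (b ∨ c) ∧ (b ∨ d) ∨ (b ∨ c ∧ d) ∧ a   — distribution
= ¬a ∧ (b ∨ c ∧ d) ∨ (b ∨ c ∧ d) ∧ a   — distribution
= b ∨ c ∧ d   — distribution

b ∨ c ∧ d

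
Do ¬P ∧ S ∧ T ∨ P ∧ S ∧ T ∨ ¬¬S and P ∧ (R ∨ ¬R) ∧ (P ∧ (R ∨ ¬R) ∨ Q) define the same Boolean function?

E1: ¬P ∧ S ∧ T ∨ P ∧ S ∧ T ∨ ¬¬S
    = ¬P ∧ S ∧ T ∨ P ∧ S ∧ T ∨ S   — double negation
    = S ∧ T ∨ S   — distribution
    = S   — absorption
E2: P ∧ (R ∨ ¬R) ∧ (P ∧ (R ∨ ¬R) ∨ Q)
    = P ∧ (R ∨ ¬R)   — absorption
    = P   — complement / identity
These differ: at P=0, Q=1, R=0, S=1, T=0, E1 = 1 but E2 = 0.

No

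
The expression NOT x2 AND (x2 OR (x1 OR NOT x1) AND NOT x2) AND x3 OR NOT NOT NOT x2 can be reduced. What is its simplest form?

NOT x2

NOT x2 AND (x2 OR (x1 OR NOT x1) AND NOT x2) AND x3 OR NOT NOT NOT x2
= NOT x2 AND (x2 OR NOT x2) AND x3 OR NOT NOT NOT x2   [complement / identity]
= NOT x2 AND x3 OR NOT NOT NOT x2   [complement / identity]
= NOT x2 AND x3 OR NOT x2   [double negation]
= NOT x2   [absorption]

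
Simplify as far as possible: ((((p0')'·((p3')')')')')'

((((p0')'·((p3')')')')')'
= ((((p0')'·p3')')')'   [double negation]
= ((p0')'·p3')'   [double negation]
= p0'+p3   [De Morgan]

p0'+p3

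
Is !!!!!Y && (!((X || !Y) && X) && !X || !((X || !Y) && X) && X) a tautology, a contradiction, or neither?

!!!!!Y && (!((X || !Y) && X) && !X || !((X || !Y) && X) && X)
= !!!!!Y && !((X || !Y) && X)   [distribution]
= !!!Y && !((X || !Y) && X)   [double negation]
= !Y && !((X || !Y) && X)   [double negation]
= !Y && !X   [absorption]
This depends on X, Y, so it is not a constant.

neither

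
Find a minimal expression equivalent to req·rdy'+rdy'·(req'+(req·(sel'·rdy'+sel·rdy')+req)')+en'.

req·rdy'+rdy'·(req'+(req·(sel'·rdy'+sel·rdy')+req)')+en'
= req·rdy'+rdy'·(req'+(req·rdy'+req)')+en'   (distribution)
= req·rdy'+rdy'·(req'+req')+en'   (absorption)
= req·rdy'+rdy'·req'+en'   (idempotence)
= rdy'+en'   (distribution)

rdy'+en'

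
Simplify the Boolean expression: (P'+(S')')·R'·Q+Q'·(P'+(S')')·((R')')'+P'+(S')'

P'+S

(P'+(S')')·R'·Q+Q'·(P'+(S')')·((R')')'+P'+(S')'
= (P'+(S')')·R'·Q+Q'·(P'+(S')')·R'+P'+(S')'   — double negation
= (P'+(S')')·R'+P'+(S')'   — distribution
= P'+(S')'   — absorption
= P'+S   — double negation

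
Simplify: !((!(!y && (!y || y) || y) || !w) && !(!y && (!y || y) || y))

true

!((!(!y && (!y || y) || y) || !w) && !(!y && (!y || y) || y))
= !!(!y && (!y || y) || y)   [absorption]
= !y && (!y || y) || y   [double negation]
= !y || y   [complement / identity]
= true   [complement]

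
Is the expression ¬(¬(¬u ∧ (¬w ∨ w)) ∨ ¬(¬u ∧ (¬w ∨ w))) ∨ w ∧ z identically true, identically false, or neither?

¬(¬(¬u ∧ (¬w ∨ w)) ∨ ¬(¬u ∧ (¬w ∨ w))) ∨ w ∧ z
= ¬¬(¬u ∧ (¬w ∨ w)) ∨ w ∧ z
= ¬u ∧ (¬w ∨ w) ∨ w ∧ z
= ¬u ∨ w ∧ z
This depends on u, w, z, so it is not a constant.

neither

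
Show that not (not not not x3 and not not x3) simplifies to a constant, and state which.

True

not (not not not x3 and not not x3)
= not (not x3 and not not x3)
= x3 or not x3
= True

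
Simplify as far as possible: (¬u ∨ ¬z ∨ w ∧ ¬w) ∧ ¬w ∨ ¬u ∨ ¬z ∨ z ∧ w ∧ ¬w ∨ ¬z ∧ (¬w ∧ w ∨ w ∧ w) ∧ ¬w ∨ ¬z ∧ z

(¬u ∨ ¬z ∨ w ∧ ¬w) ∧ ¬w ∨ ¬u ∨ ¬z ∨ z ∧ w ∧ ¬w ∨ ¬z ∧ (¬w ∧ w ∨ w ∧ w) ∧ ¬w ∨ ¬z ∧ z
= (¬u ∨ ¬z ∨ w ∧ ¬w) ∧ ¬w ∨ ¬u ∨ ¬z ∨ z ∧ w ∧ ¬w ∨ ¬z ∧ w ∧ ¬w ∨ ¬z ∧ z   (distribution)
= (¬u ∨ ¬z ∨ w ∧ ¬w) ∧ ¬w ∨ ¬u ∨ ¬z ∨ w ∧ ¬w ∨ ¬z ∧ z   (distribution)
= (¬u ∨ ¬z ∨ w ∧ ¬w) ∧ ¬w ∨ ¬u ∨ ¬z ∨ w ∧ ¬w   (complement / identity)
= ¬u ∨ ¬z ∨ w ∧ ¬w   (absorption)
= ¬u ∨ ¬z   (complement / identity)

¬u ∨ ¬z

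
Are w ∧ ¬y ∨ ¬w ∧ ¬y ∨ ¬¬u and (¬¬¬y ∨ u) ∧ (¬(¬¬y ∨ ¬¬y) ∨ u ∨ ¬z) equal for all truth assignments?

E1: w ∧ ¬y ∨ ¬w ∧ ¬y ∨ ¬¬u
    = ¬y ∨ ¬¬u   — distribution
    = ¬y ∨ u   — double negation
E2: (¬¬¬y ∨ u) ∧ (¬(¬¬y ∨ ¬¬y) ∨ u ∨ ¬z)
    = (¬¬¬y ∨ u) ∧ (¬¬¬y ∨ u ∨ ¬z)   — idempotence
    = ¬¬¬y ∨ u   — absorption
    = ¬y ∨ u   — double negation
Both reduce to ¬y ∨ u, so they are equivalent.

Yes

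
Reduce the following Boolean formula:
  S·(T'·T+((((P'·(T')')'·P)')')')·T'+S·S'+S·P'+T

S·P'+T

S·(T'·T+((((P'·(T')')'·P)')')')·T'+S·S'+S·P'+T
= S·(T'·T+((((P+T')·P)')')')·T'+S·S'+S·P'+T   — De Morgan
= S·(T'·T+((P+T')·P)')·T'+S·S'+S·P'+T   — double negation
= S·((P+T')·P)'·T'+S·S'+S·P'+T   — complement / identity
= S·((P+T')·P)'·T'+S·P'+T   — complement / identity
= S·P'·T'+S·P'+T   — absorption
= S·P'+T   — absorption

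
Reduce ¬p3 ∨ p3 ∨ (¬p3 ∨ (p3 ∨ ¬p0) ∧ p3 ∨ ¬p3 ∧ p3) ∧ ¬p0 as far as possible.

True

¬p3 ∨ p3 ∨ (¬p3 ∨ (p3 ∨ ¬p0) ∧ p3 ∨ ¬p3 ∧ p3) ∧ ¬p0
= ¬p3 ∨ p3 ∨ (¬p3 ∨ (p3 ∨ ¬p0) ∧ p3) ∧ ¬p0
= ¬p3 ∨ p3 ∨ (¬p3 ∨ p3) ∧ ¬p0
= ¬p3 ∨ p3
= True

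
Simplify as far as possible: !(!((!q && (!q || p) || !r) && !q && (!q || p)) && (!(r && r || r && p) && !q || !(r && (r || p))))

!(!((!q && (!q || p) || !r) && !q && (!q || p)) && (!(r && r || r && p) && !q || !(r && (r || p))))
= !(!(!q && (!q || p)) && (!(r && r || r && p) && !q || !(r && (r || p))))   [absorption]
= !(!!q && (!(r && r || r && p) && !q || !(r && (r || p))))   [absorption]
= !(!!q && (!(r && (r || p)) && !q || !(r && (r || p))))   [distribution]
= !(!!q && !(r && (r || p)))   [absorption]
= !q || r && (r || p)   [De Morgan]
= !q || r   [absorption]

!q || r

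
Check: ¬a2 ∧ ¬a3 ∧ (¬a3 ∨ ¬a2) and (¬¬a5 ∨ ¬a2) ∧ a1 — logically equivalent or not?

No

E1: ¬a2 ∧ ¬a3 ∧ (¬a3 ∨ ¬a2)
    = ¬a2 ∧ ¬a3   [absorption]
E2: (¬¬a5 ∨ ¬a2) ∧ a1
    = (a5 ∨ ¬a2) ∧ a1   [double negation]
These differ: at a1=0, a2=0, a3=0, a5=1, E1 = 1 but E2 = 0.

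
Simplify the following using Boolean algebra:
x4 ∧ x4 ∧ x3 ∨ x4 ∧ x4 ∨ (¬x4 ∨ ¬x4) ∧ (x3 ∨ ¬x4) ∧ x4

x4

x4 ∧ x4 ∧ x3 ∨ x4 ∧ x4 ∨ (¬x4 ∨ ¬x4) ∧ (x3 ∨ ¬x4) ∧ x4
= x4 ∧ x4 ∧ x3 ∨ x4 ∧ x4 ∨ (¬x4 ∧ x3 ∨ ¬x4) ∧ x4
= x4 ∧ x4 ∨ (¬x4 ∧ x3 ∨ ¬x4) ∧ x4
= x4 ∧ x4 ∨ ¬x4 ∧ x4
= x4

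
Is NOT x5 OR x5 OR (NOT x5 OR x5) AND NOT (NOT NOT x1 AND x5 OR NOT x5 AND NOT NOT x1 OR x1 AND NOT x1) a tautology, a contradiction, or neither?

NOT x5 OR x5 OR (NOT x5 OR x5) AND NOT (NOT NOT x1 AND x5 OR NOT x5 AND NOT NOT x1 OR x1 AND NOT x1)
= NOT x5 OR x5 OR (NOT x5 OR x5) AND NOT (NOT NOT x1 AND x5 OR NOT x5 AND NOT NOT x1)   [complement / identity]
= NOT x5 OR x5 OR (NOT x5 OR x5) AND NOT NOT NOT x1   [distribution]
= NOT x5 OR x5 OR (NOT x5 OR x5) AND NOT x1   [double negation]
= NOT x5 OR x5   [absorption]
= TRUE   [complement]

tautology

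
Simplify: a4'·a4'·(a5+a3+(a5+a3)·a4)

a4'·(a5+a3)

a4'·a4'·(a5+a3+(a5+a3)·a4)
= a4'·a4'·(a5+a3)   [absorption]
= a4'·(a5+a3)   [idempotence]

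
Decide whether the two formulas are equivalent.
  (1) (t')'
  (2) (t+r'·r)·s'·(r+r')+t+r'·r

Yes

E1: (t')'
    = t   — double negation
E2: (t+r'·r)·s'·(r+r')+t+r'·r
    = (t+r'·r)·s'+t+r'·r   — complement / identity
    = t+r'·r   — absorption
    = t   — complement / identity
Both reduce to t, so they are equivalent.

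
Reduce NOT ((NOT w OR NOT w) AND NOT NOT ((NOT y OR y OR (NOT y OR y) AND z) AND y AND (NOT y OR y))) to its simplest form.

w OR NOT y

NOT ((NOT w OR NOT w) AND NOT NOT ((NOT y OR y OR (NOT y OR y) AND z) AND y AND (NOT y OR y)))
= NOT (NOT w AND NOT NOT ((NOT y OR y OR (NOT y OR y) AND z) AND y AND (NOT y OR y)))   (idempotence)
= NOT (NOT w AND NOT NOT ((NOT y OR y) AND y AND (NOT y OR y)))   (absorption)
= NOT (NOT w AND NOT NOT (y AND (NOT y OR y)))   (complement / identity)
= NOT (NOT w AND NOT NOT y)   (complement / identity)
= w OR NOT y   (De Morgan)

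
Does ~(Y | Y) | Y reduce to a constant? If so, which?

yes, True

~(Y | Y) | Y
= ~Y | Y   — idempotence
= 1   — complement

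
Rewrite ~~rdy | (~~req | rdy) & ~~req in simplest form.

rdy | req

~~rdy | (~~req | rdy) & ~~req
= rdy | (~~req | rdy) & ~~req   — double negation
= rdy | ~~req   — absorption
= rdy | req   — double negation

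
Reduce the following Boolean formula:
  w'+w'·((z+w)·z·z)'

w'+w'·((z+w)·z·z)'
= w'+w'·((z+w)·z)'   [idempotence]
= w'+w'·z'   [absorption]
= w'   [absorption]

w'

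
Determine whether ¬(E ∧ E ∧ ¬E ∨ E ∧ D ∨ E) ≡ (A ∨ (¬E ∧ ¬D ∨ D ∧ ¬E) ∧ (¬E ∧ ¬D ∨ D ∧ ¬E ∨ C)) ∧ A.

E1: ¬(E ∧ E ∧ ¬E ∨ E ∧ D ∨ E)
    = ¬(E ∧ E ∧ ¬E ∨ E)
    = ¬(E ∧ ¬E ∨ E)
    = ¬E
E2: (A ∨ (¬E ∧ ¬D ∨ D ∧ ¬E) ∧ (¬E ∧ ¬D ∨ D ∧ ¬E ∨ C)) ∧ A
    = (A ∨ ¬E ∧ ¬D ∨ D ∧ ¬E) ∧ A
    = (A ∨ ¬E) ∧ A
    = A
These differ: at A=0, C=1, D=0, E=0, E1 = 1 but E2 = 0.

No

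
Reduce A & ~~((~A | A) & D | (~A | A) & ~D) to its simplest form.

A & ~~((~A | A) & D | (~A | A) & ~D)
= A & ((~A | A) & D | (~A | A) & ~D)
= A & (~A | A)
= A

A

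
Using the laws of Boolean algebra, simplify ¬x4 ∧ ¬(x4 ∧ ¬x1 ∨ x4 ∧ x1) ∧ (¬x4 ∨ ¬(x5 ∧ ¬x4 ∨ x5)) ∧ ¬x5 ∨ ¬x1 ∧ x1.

¬x4 ∧ ¬(x4 ∧ ¬x1 ∨ x4 ∧ x1) ∧ (¬x4 ∨ ¬(x5 ∧ ¬x4 ∨ x5)) ∧ ¬x5 ∨ ¬x1 ∧ x1
= ¬x4 ∧ ¬x4 ∧ (¬x4 ∨ ¬(x5 ∧ ¬x4 ∨ x5)) ∧ ¬x5 ∨ ¬x1 ∧ x1   (distribution)
= ¬x4 ∧ ¬x4 ∧ (¬x4 ∨ ¬x5) ∧ ¬x5 ∨ ¬x1 ∧ x1   (absorption)
= ¬x4 ∧ (¬x4 ∨ ¬x5) ∧ ¬x5 ∨ ¬x1 ∧ x1   (idempotence)
= ¬x4 ∧ (¬x4 ∨ ¬x5) ∧ ¬x5   (complement / identity)
= ¬x4 ∧ ¬x5   (absorption)

¬x4 ∧ ¬x5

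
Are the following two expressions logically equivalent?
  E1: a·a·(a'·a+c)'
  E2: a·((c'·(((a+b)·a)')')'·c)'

Yes

E1: a·a·(a'·a+c)'
    = a·a·c'   — complement / identity
    = a·c'   — idempotence
E2: a·((c'·(((a+b)·a)')')'·c)'
    = a·((c+((a+b)·a)')·c)'   — De Morgan
    = a·((c+a')·c)'   — absorption
    = a·c'   — absorption
Both reduce to a·c', so they are equivalent.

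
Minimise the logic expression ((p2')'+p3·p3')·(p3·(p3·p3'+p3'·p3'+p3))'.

((p2')'+p3·p3')·(p3·(p3·p3'+p3'·p3'+p3))'
= ((p2')'+p3·p3')·(p3·(p3'+p3))'   [distribution]
= (p2')'·(p3·(p3'+p3))'   [complement / identity]
= p2·(p3·(p3'+p3))'   [double negation]
= p2·p3'   [complement / identity]

p2·p3'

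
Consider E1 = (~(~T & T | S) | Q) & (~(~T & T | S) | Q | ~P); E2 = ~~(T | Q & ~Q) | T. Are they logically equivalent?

No

E1: (~(~T & T | S) | Q) & (~(~T & T | S) | Q | ~P)
    = ~(~T & T | S) | Q
    = ~S | Q
E2: ~~(T | Q & ~Q) | T
    = T | Q & ~Q | T
    = T | T
    = T
These differ: at P=1, Q=0, S=0, T=0, E1 = 1 but E2 = 0.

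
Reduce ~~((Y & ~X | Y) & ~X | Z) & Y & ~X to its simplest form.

Y & ~X

~~((Y & ~X | Y) & ~X | Z) & Y & ~X
= ((Y & ~X | Y) & ~X | Z) & Y & ~X
= (Y & ~X | Z) & Y & ~X
= Y & ~X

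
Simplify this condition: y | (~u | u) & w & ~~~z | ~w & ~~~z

y | ~z

y | (~u | u) & w & ~~~z | ~w & ~~~z
= y | w & ~~~z | ~w & ~~~z   [complement / identity]
= y | ~~~z   [distribution]
= y | ~z   [double negation]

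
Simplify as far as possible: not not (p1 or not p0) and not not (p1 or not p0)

p1 or not p0

not not (p1 or not p0) and not not (p1 or not p0)
= not not (p1 or not p0)   — idempotence
= p1 or not p0   — double negation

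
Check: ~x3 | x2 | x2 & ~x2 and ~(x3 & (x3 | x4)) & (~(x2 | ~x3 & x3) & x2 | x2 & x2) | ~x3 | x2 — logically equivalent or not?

E1: ~x3 | x2 | x2 & ~x2
    = ~x3 | x2   — complement / identity
E2: ~(x3 & (x3 | x4)) & (~(x2 | ~x3 & x3) & x2 | x2 & x2) | ~x3 | x2
    = ~(x3 & (x3 | x4)) & (~x2 & x2 | x2 & x2) | ~x3 | x2   — complement / identity
    = ~(x3 & (x3 | x4)) & x2 | ~x3 | x2   — distribution
    = ~x3 & x2 | ~x3 | x2   — absorption
    = ~x3 | x2   — absorption
Both reduce to ~x3 | x2, so they are equivalent.

Yes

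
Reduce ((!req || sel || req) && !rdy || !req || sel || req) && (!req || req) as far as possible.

((!req || sel || req) && !rdy || !req || sel || req) && (!req || req)
= (!req || sel || req) && (!req || req)   [absorption]
= (!req || sel) && !req || req   [distribution]
= !req || req   [absorption]
= true   [complement]

true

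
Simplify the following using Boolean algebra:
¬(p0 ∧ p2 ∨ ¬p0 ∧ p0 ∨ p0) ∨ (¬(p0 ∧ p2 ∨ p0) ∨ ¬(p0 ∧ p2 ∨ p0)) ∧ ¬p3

¬p0

¬(p0 ∧ p2 ∨ ¬p0 ∧ p0 ∨ p0) ∨ (¬(p0 ∧ p2 ∨ p0) ∨ ¬(p0 ∧ p2 ∨ p0)) ∧ ¬p3
= ¬(p0 ∧ p2 ∨ p0) ∨ (¬(p0 ∧ p2 ∨ p0) ∨ ¬(p0 ∧ p2 ∨ p0)) ∧ ¬p3   (complement / identity)
= ¬(p0 ∧ p2 ∨ p0) ∨ ¬(p0 ∧ p2 ∨ p0) ∧ ¬p3   (idempotence)
= ¬(p0 ∧ p2 ∨ p0)   (absorption)
= ¬p0   (absorption)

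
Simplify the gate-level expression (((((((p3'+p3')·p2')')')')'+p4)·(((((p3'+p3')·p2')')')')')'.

(((((((p3'+p3')·p2')')')')'+p4)·(((((p3'+p3')·p2')')')')')'
= ((((((p3'+p3')·p2')')')')')'   — absorption
= ((((p3'+p3')·p2')')')'   — double negation
= (((p3'·p2')')')'   — idempotence
= (p3'·p2')'   — double negation
= p3+p2   — De Morgan

p3+p2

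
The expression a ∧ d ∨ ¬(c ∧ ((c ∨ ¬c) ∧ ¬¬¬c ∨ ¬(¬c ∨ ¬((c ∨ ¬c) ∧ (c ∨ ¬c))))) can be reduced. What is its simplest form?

a ∧ d ∨ ¬c

a ∧ d ∨ ¬(c ∧ ((c ∨ ¬c) ∧ ¬¬¬c ∨ ¬(¬c ∨ ¬((c ∨ ¬c) ∧ (c ∨ ¬c)))))
= a ∧ d ∨ ¬(c ∧ ((c ∨ ¬c) ∧ ¬¬¬c ∨ c ∧ (c ∨ ¬c) ∧ (c ∨ ¬c)))   [De Morgan]
= a ∧ d ∨ ¬(c ∧ ((c ∨ ¬c) ∧ ¬c ∨ c ∧ (c ∨ ¬c) ∧ (c ∨ ¬c)))   [double negation]
= a ∧ d ∨ ¬(c ∧ ((c ∨ ¬c) ∧ ¬c ∨ c ∧ (c ∨ ¬c)))   [idempotence]
= a ∧ d ∨ ¬(c ∧ (c ∨ ¬c))   [distribution]
= a ∧ d ∨ ¬c   [complement / identity]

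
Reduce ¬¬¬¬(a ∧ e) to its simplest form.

a ∧ e

¬¬¬¬(a ∧ e)
= ¬¬(a ∧ e)
= a ∧ e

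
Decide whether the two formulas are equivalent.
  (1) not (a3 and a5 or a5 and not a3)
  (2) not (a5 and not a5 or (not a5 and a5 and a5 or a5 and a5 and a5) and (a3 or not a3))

E1: not (a3 and a5 or a5 and not a3)
    = not a5   (distribution)
E2: not (a5 and not a5 or (not a5 and a5 and a5 or a5 and a5 and a5) and (a3 or not a3))
    = not (a5 and not a5 or a5 and a5 and (a3 or not a3))   (distribution)
    = not (a5 and not a5 or a5 and a5)   (complement / identity)
    = not a5   (distribution)
Both reduce to not a5, so they are equivalent.

Yes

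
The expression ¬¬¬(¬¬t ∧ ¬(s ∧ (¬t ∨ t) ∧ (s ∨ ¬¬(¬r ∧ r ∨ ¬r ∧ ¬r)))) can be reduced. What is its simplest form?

¬t ∨ s

¬¬¬(¬¬t ∧ ¬(s ∧ (¬t ∨ t) ∧ (s ∨ ¬¬(¬r ∧ r ∨ ¬r ∧ ¬r))))
= ¬¬¬(¬¬t ∧ ¬(s ∧ (s ∨ ¬¬(¬r ∧ r ∨ ¬r ∧ ¬r))))   (complement / identity)
= ¬¬¬(¬¬t ∧ ¬(s ∧ (s ∨ ¬¬¬r)))   (distribution)
= ¬¬¬(¬¬t ∧ ¬(s ∧ (s ∨ ¬r)))   (double negation)
= ¬(¬¬t ∧ ¬(s ∧ (s ∨ ¬r)))   (double negation)
= ¬(¬¬t ∧ ¬s)   (absorption)
= ¬t ∨ s   (De Morgan)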